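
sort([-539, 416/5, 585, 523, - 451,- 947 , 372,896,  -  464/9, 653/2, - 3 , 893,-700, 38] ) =[-947,  -  700, -539,  -  451,-464/9, - 3,38, 416/5, 653/2 , 372, 523, 585, 893,896 ] 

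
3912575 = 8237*475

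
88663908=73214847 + 15449061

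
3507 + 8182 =11689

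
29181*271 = 7908051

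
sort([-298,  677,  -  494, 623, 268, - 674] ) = [  -  674,-494, - 298, 268, 623, 677]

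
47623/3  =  47623/3 = 15874.33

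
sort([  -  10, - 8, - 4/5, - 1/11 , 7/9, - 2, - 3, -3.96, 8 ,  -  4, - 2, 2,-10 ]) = [-10,-10,-8, - 4,-3.96,  -  3, - 2, - 2, - 4/5 , -1/11 , 7/9, 2, 8]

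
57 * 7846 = 447222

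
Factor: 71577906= 2^1 * 3^1 * 37^1*503^1*641^1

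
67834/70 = 33917/35   =  969.06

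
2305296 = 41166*56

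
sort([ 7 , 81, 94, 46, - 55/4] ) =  [ - 55/4 , 7, 46, 81, 94 ]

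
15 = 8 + 7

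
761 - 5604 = - 4843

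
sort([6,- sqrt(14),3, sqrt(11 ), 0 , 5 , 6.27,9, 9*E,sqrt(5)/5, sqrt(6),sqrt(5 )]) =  [-sqrt ( 14 ),0 , sqrt ( 5)/5,sqrt(5),sqrt(6),3, sqrt(11 ),5,6, 6.27,9, 9*E ]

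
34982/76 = 460 + 11/38 =460.29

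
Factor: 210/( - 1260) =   -  2^( - 1)*3^(-1)  =  - 1/6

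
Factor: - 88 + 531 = 443 = 443^1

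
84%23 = 15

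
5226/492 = 10 + 51/82 = 10.62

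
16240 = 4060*4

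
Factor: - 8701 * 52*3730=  - 1687645960 = - 2^3*5^1*7^1*11^1*13^1*113^1*373^1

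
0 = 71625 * 0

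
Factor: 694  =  2^1*347^1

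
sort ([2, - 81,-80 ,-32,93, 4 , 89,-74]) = [-81, - 80, - 74, - 32, 2 , 4,89, 93]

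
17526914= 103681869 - 86154955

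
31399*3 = 94197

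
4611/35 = 4611/35 = 131.74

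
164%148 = 16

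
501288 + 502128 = 1003416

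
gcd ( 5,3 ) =1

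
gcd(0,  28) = 28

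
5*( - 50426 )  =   - 252130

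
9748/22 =4874/11=443.09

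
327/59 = 327/59=5.54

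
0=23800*0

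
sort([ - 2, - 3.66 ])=[ -3.66, - 2] 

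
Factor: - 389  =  -389^1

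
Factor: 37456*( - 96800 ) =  - 3625740800 = - 2^9 * 5^2*11^2*2341^1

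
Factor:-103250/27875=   -2^1 * 7^1*59^1* 223^ (  -  1 )= - 826/223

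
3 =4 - 1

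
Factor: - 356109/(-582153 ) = 397/649=11^( - 1)*59^( - 1)*397^1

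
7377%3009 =1359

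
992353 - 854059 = 138294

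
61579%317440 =61579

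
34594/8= 4324 + 1/4= 4324.25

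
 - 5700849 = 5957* ( - 957 )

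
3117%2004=1113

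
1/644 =1/644 = 0.00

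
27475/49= 3925/7 = 560.71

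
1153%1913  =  1153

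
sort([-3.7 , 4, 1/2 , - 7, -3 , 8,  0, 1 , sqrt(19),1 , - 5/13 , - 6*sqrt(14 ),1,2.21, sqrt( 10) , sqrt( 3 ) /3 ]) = [ - 6*sqrt(14 ) , - 7, - 3.7, - 3,- 5/13, 0,1/2, sqrt( 3)/3,  1, 1,1,2.21 , sqrt( 10), 4,sqrt(19 ) , 8]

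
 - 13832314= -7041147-6791167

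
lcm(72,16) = 144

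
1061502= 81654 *13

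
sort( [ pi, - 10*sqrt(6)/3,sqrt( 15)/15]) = [-10*sqrt( 6)/3 , sqrt( 15)/15,pi ] 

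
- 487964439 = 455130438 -943094877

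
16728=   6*2788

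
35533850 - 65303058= - 29769208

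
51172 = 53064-1892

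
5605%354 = 295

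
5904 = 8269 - 2365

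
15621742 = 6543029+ 9078713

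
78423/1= 78423 = 78423.00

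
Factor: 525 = 3^1*5^2 * 7^1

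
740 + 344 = 1084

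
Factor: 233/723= 3^( - 1 )*233^1*241^( -1)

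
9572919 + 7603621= 17176540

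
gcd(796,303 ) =1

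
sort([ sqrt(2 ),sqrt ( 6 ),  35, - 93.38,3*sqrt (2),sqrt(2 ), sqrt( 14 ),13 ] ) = [ - 93.38, sqrt( 2 ), sqrt(2),sqrt(6 ),sqrt ( 14), 3*sqrt( 2 ), 13,  35 ]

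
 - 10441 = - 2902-7539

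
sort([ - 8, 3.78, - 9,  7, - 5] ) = [-9, - 8,  -  5, 3.78,7 ] 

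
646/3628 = 323/1814 = 0.18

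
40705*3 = 122115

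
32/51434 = 16/25717 = 0.00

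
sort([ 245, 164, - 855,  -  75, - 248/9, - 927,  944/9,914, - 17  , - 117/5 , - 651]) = [  -  927 , - 855,-651, - 75 ,-248/9 , - 117/5, -17 , 944/9,164 , 245,914] 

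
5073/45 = 1691/15 = 112.73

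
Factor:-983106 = -2^1*3^2*54617^1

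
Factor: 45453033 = 3^2*1033^1 *4889^1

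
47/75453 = 47/75453 =0.00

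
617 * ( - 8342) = -5147014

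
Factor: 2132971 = 283^1*7537^1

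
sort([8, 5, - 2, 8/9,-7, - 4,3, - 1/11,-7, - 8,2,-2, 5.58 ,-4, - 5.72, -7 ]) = [-8, - 7, - 7, - 7, - 5.72,- 4,  -  4 ,-2,-2,  -  1/11 , 8/9, 2,3, 5,5.58, 8]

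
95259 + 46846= 142105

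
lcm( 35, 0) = 0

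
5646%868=438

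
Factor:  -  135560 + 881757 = 746197 = 746197^1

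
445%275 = 170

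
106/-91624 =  - 53/45812 = - 0.00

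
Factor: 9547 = 9547^1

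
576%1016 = 576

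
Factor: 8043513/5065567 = 3^1 * 13^ ( - 1)*139^1*19289^1*389659^ ( - 1)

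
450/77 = 5 + 65/77 = 5.84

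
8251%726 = 265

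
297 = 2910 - 2613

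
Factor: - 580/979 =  - 2^2*5^1 * 11^( - 1 )*29^1*89^( - 1 ) 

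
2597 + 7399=9996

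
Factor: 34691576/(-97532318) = -17345788/48766159 = -2^2*13^(- 1)*41^1*105767^1*3751243^(-1)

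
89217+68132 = 157349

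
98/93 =1 + 5/93 = 1.05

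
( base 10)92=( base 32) 2s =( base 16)5C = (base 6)232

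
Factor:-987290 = -2^1*5^1*98729^1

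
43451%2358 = 1007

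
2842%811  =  409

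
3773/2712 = 1 + 1061/2712 = 1.39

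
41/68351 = 41/68351  =  0.00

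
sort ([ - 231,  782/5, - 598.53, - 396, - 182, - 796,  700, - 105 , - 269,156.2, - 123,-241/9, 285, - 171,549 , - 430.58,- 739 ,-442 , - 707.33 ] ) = [ - 796, - 739, - 707.33 , - 598.53, - 442, - 430.58, - 396 , - 269, - 231, - 182,-171, - 123, - 105, - 241/9, 156.2,  782/5,  285 , 549 , 700]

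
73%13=8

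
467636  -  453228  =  14408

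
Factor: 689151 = 3^1 * 229717^1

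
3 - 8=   -  5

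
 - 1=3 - 4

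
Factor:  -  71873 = -41^1 *1753^1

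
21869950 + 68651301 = 90521251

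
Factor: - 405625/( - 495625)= 11^1*13^( - 1)*59^1*61^( - 1) = 649/793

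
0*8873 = 0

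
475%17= 16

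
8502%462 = 186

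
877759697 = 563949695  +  313810002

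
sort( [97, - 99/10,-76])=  [ - 76, - 99/10 , 97] 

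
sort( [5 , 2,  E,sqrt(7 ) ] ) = [2,sqrt (7 ), E, 5 ]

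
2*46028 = 92056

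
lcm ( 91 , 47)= 4277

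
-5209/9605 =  - 1 + 4396/9605 = - 0.54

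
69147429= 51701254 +17446175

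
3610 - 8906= - 5296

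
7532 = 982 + 6550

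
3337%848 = 793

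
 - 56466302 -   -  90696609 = 34230307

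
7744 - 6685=1059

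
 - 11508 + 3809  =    -  7699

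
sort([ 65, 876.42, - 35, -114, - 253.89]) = [ - 253.89, - 114, - 35,  65,876.42 ]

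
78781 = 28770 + 50011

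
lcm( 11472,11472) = 11472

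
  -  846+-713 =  -1559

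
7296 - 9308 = - 2012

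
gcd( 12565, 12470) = 5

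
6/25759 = 6/25759 = 0.00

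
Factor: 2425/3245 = 5^1*11^( - 1 )*59^( - 1)*97^1 = 485/649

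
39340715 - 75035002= -35694287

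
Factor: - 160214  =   - 2^1 *80107^1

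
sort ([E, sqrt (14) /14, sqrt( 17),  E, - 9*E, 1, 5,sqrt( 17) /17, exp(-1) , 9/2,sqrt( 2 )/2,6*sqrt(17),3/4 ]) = [ - 9*E, sqrt(17)/17,sqrt( 14) /14, exp(  -  1 ), sqrt(2)/2, 3/4,1, E, E,sqrt( 17 ), 9/2,5, 6 * sqrt(17)] 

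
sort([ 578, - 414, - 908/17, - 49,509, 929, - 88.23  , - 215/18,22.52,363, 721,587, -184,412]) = [- 414, - 184, - 88.23,-908/17, - 49,-215/18  ,  22.52,  363, 412,509,578,  587,721, 929]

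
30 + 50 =80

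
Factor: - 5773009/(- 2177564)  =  2^(-2)*11^1*17^( - 1 )*31^( - 1) * 269^1*1033^( - 1)*1951^1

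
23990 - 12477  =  11513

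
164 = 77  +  87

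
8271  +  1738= 10009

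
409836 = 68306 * 6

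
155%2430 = 155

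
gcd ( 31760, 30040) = 40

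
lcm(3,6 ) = 6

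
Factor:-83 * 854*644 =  - 45648008=- 2^3* 7^2 * 23^1*61^1*83^1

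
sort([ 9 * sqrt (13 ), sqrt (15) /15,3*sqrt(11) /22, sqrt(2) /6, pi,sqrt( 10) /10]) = [ sqrt( 2 ) /6,  sqrt(15 ) /15, sqrt( 10)/10,3*sqrt (11) /22,pi  ,  9 * sqrt( 13) ]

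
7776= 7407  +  369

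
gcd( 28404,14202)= 14202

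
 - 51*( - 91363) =4659513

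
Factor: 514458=2^1*3^3 *7^1*1361^1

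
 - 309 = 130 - 439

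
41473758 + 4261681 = 45735439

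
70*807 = 56490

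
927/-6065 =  - 927/6065 = -0.15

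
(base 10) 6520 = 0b1100101111000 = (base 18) 1224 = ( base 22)da8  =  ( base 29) 7lo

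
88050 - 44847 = 43203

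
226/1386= 113/693 =0.16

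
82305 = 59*1395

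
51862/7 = 7408 + 6/7 = 7408.86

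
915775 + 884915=1800690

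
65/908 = 65/908 = 0.07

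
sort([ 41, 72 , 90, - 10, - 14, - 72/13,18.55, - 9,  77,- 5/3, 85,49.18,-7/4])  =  [ - 14,  -  10, - 9,-72/13, - 7/4,-5/3,18.55,41 , 49.18,  72, 77, 85, 90]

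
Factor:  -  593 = -593^1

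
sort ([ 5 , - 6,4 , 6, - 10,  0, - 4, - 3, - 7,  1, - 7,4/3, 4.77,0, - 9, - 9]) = [ - 10,  -  9 , - 9, - 7, - 7, -6, - 4, - 3,0 , 0, 1, 4/3, 4, 4.77, 5,6]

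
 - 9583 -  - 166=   -  9417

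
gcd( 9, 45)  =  9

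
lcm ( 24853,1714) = 49706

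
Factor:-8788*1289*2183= - 2^2*13^3*37^1*  59^1*  1289^1 = -  24728438956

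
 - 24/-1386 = 4/231  =  0.02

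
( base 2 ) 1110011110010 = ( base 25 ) bla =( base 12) 4356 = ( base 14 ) 29b4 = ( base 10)7410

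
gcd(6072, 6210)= 138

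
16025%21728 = 16025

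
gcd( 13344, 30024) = 3336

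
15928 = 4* 3982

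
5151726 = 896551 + 4255175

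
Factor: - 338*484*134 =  - 2^4*11^2*13^2*67^1=- 21921328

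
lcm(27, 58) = 1566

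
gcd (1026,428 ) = 2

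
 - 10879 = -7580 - 3299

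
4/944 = 1/236 = 0.00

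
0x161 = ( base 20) hd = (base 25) E3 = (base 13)212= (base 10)353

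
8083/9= 898 + 1/9 = 898.11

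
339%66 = 9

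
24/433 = 24/433 =0.06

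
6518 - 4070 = 2448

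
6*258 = 1548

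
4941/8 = 4941/8=617.62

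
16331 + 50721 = 67052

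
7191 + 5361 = 12552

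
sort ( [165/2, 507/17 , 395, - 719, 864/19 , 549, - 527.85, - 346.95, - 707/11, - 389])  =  [ - 719,-527.85, - 389, -346.95, - 707/11,507/17, 864/19, 165/2, 395,549 ]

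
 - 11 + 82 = 71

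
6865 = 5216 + 1649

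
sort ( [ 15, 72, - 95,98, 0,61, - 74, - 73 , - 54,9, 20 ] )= [-95,  -  74 , - 73, - 54, 0 , 9, 15,  20,  61,  72, 98 ] 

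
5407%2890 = 2517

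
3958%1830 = 298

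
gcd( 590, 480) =10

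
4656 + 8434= 13090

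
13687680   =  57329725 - 43642045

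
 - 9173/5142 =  - 2 + 1111/5142 = -  1.78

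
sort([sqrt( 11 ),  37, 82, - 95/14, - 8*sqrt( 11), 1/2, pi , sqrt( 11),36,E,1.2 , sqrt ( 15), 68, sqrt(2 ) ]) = [ - 8*sqrt( 11 ), - 95/14,  1/2, 1.2, sqrt(2 ), E,pi, sqrt(11),sqrt(11 ), sqrt( 15 ),36, 37,68, 82 ] 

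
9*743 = 6687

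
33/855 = 11/285 = 0.04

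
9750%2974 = 828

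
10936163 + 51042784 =61978947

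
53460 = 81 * 660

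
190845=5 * 38169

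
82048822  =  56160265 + 25888557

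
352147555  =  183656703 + 168490852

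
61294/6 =10215 + 2/3 = 10215.67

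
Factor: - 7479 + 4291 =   -  3188=- 2^2*797^1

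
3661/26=140 + 21/26 = 140.81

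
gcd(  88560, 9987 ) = 3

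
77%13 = 12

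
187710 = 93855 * 2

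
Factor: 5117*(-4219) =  - 7^1 * 17^1*43^1*4219^1 = -21588623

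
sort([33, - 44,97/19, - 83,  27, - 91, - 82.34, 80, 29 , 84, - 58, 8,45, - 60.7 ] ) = [ - 91, - 83,- 82.34, - 60.7, - 58, - 44,97/19,8, 27, 29, 33, 45, 80 , 84]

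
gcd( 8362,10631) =1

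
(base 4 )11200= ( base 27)d1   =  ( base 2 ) 101100000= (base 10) 352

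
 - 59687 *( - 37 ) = 2208419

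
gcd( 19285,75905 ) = 95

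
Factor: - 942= -2^1*3^1*157^1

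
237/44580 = 79/14860 = 0.01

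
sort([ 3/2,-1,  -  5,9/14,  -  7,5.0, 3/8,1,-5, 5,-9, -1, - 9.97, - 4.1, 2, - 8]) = [ - 9.97,  -  9, - 8,-7, - 5 ,  -  5, - 4.1,  -  1,-1,3/8,9/14,  1,3/2,2, 5.0, 5] 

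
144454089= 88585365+55868724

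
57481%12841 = 6117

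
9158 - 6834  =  2324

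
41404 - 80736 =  - 39332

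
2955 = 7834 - 4879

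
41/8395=41/8395 = 0.00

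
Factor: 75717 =3^2*47^1*179^1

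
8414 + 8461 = 16875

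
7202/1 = 7202 = 7202.00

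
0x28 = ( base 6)104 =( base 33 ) 17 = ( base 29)1b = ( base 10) 40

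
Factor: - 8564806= -2^1*4282403^1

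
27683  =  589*47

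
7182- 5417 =1765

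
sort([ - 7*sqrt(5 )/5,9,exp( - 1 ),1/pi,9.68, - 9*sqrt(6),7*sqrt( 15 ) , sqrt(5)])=[ - 9*sqrt(6) , - 7*sqrt(5) /5,1/pi, exp(-1),sqrt(  5),9, 9.68,7*sqrt(15) ]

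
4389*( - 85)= - 373065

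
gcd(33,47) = 1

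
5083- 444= 4639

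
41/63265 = 41/63265 = 0.00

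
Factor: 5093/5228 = 2^( - 2 )*11^1*463^1 * 1307^( - 1 ) 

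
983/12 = 81 + 11/12= 81.92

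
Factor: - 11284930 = -2^1*5^1*31^1*59^1*617^1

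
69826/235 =69826/235  =  297.13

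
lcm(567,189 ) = 567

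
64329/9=21443/3 = 7147.67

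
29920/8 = 3740=   3740.00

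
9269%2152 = 661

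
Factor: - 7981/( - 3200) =2^ (- 7 )*5^(-2)*23^1*347^1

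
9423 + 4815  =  14238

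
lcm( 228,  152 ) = 456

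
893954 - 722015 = 171939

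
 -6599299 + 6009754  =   - 589545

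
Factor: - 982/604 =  - 2^( - 1 )*151^( - 1)*491^1 = - 491/302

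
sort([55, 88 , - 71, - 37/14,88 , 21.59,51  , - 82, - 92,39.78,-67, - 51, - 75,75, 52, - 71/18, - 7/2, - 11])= [ - 92, - 82, - 75, -71, - 67, - 51, - 11, - 71/18, - 7/2, - 37/14,21.59,39.78,51,52, 55,75,88,88] 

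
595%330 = 265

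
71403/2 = 71403/2=35701.50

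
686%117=101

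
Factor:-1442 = -2^1*7^1  *  103^1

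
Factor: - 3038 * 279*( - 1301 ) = 2^1 * 3^2*7^2 * 31^2 * 1301^1 = 1102730202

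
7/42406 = 1/6058 =0.00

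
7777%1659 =1141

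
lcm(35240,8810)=35240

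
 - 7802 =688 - 8490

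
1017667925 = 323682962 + 693984963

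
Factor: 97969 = 313^2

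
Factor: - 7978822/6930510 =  - 3989411/3465255 = -3^ ( - 1)*5^(-1 )*19^2 * 43^1 * 257^1 * 231017^(-1) 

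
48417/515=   48417/515 = 94.01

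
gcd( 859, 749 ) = 1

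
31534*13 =409942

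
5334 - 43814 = -38480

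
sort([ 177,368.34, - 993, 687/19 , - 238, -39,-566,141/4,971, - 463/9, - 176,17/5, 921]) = [ - 993, - 566, - 238, - 176, - 463/9  , - 39,17/5,141/4, 687/19,177, 368.34,921,971] 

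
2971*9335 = 27734285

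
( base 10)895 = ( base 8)1577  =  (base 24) 1D7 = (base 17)31b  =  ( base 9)1204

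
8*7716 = 61728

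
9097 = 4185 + 4912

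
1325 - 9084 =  - 7759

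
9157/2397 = 9157/2397 = 3.82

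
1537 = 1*1537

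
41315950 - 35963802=5352148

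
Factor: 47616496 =2^4*31^1*96001^1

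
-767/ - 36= 21  +  11/36 = 21.31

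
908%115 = 103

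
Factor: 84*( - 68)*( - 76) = 2^6*3^1*7^1*17^1*19^1=434112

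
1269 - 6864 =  - 5595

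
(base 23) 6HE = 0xDFB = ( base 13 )1824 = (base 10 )3579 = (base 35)2W9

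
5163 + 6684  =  11847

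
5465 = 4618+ 847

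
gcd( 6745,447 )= 1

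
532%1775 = 532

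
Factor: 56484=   2^2*3^3*523^1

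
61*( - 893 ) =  - 54473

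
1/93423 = 1/93423 = 0.00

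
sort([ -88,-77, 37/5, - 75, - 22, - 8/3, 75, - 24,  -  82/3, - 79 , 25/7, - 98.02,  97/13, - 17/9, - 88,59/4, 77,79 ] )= [- 98.02,-88,-88, - 79, - 77, - 75, - 82/3, - 24, - 22, - 8/3,  -  17/9, 25/7,37/5,97/13,59/4,75,77,79]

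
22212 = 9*2468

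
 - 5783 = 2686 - 8469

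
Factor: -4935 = - 3^1*5^1*7^1*47^1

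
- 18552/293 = - 64 + 200/293 =- 63.32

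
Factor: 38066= 2^1* 7^1*2719^1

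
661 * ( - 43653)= - 28854633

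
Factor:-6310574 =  - 2^1 * 29^1*108803^1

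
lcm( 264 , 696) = 7656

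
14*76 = 1064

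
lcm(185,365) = 13505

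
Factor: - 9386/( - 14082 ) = 3^(  -  1)*13^1*19^2*2347^( - 1) = 4693/7041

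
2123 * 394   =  836462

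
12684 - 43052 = - 30368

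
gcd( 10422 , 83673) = 27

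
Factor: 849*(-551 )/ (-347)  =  467799/347 =3^1*19^1*29^1*283^1*347^( - 1)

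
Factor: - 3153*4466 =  - 14081298 = -2^1*3^1*7^1 * 11^1*29^1*1051^1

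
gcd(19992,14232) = 24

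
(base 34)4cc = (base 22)A96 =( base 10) 5044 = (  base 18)fa4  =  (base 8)11664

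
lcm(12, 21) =84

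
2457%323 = 196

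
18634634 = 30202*617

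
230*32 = 7360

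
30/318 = 5/53 = 0.09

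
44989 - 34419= 10570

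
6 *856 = 5136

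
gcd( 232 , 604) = 4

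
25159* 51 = 1283109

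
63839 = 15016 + 48823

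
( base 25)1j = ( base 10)44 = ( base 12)38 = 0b101100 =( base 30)1e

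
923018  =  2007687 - 1084669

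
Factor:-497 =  - 7^1*71^1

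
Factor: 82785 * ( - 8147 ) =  - 674449395 = - 3^1*5^1*5519^1*8147^1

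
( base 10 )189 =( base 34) 5J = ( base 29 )6F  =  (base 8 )275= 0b10111101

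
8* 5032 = 40256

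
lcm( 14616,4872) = 14616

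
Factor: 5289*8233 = 43544337 =3^1 * 41^1*43^1 * 8233^1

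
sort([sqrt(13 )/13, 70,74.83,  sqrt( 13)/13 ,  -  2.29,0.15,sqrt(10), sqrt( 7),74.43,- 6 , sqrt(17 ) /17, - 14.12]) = [-14.12, - 6,-2.29, 0.15,  sqrt (17 )/17,  sqrt (13)/13 , sqrt( 13) /13 , sqrt(7 ),sqrt(10),  70,74.43 , 74.83] 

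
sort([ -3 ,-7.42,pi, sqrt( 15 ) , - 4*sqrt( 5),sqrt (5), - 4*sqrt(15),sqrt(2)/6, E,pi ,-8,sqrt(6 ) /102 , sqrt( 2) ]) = [-4*sqrt( 15), - 4*sqrt( 5), - 8, -7.42,-3,sqrt( 6)/102,sqrt ( 2) /6, sqrt( 2),sqrt( 5 ),E,pi,pi,sqrt (15) ]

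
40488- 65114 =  - 24626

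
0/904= 0 = 0.00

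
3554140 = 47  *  75620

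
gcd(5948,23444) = 4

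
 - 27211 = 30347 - 57558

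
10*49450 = 494500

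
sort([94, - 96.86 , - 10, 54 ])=[ - 96.86 , - 10,54,94] 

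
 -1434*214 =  - 306876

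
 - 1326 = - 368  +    -  958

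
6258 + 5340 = 11598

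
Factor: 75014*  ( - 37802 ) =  - 2^2*41^1*461^1 * 37507^1 = -  2835679228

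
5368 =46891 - 41523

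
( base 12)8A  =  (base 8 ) 152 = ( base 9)127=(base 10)106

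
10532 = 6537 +3995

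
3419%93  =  71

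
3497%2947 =550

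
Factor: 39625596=2^2*3^2*23^1*47857^1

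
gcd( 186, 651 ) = 93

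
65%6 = 5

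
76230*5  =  381150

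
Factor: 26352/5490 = 24/5 = 2^3 * 3^1*5^( -1)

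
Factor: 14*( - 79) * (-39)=2^1 * 3^1*7^1*13^1 * 79^1 =43134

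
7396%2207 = 775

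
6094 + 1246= 7340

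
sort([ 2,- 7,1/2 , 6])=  [ - 7,  1/2, 2, 6]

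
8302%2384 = 1150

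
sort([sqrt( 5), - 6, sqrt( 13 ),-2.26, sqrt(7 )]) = [ - 6,-2.26, sqrt( 5),sqrt (7) , sqrt(13 ) ]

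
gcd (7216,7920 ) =176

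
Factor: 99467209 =99467209^1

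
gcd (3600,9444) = 12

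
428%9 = 5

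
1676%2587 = 1676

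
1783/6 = 1783/6 = 297.17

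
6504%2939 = 626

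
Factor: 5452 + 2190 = 2^1 * 3821^1 = 7642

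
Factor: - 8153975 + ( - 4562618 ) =- 12716593^1 = - 12716593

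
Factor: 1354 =2^1  *  677^1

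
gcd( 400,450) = 50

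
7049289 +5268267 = 12317556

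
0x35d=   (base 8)1535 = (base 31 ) ro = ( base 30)sl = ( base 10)861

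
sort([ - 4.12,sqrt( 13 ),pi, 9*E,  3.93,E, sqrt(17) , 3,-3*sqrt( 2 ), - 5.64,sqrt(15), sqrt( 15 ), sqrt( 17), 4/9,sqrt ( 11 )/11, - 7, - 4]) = [-7,  -  5.64,-3*sqrt(2), - 4.12,  -  4, sqrt( 11 ) /11 , 4/9,  E,3,pi, sqrt(13),sqrt( 15), sqrt( 15), 3.93,sqrt(17), sqrt (17), 9 * E ]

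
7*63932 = 447524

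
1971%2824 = 1971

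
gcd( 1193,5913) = 1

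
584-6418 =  - 5834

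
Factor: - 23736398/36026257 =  - 2^1 * 7^1*23^( - 1) * 1566359^( - 1)*1695457^1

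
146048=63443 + 82605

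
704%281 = 142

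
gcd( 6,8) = 2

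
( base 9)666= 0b1000100010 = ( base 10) 546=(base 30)I6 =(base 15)266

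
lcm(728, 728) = 728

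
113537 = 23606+89931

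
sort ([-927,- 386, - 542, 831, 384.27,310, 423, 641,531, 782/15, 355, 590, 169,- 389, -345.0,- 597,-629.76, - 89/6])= [ - 927,-629.76,-597,- 542,  -  389, - 386, - 345.0, - 89/6, 782/15, 169, 310,355,  384.27,423,531, 590,641, 831]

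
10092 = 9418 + 674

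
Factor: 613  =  613^1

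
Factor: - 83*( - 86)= 2^1 * 43^1*83^1 = 7138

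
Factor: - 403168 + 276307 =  - 126861=- 3^1*7^2*863^1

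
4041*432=1745712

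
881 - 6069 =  - 5188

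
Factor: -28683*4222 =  - 2^1*3^2 * 2111^1*3187^1 = - 121099626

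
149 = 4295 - 4146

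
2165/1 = 2165 = 2165.00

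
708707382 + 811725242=1520432624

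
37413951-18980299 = 18433652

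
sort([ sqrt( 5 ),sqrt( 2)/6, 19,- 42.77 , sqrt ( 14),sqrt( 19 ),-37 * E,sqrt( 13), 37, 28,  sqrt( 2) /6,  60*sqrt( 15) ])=[ - 37*E,-42.77,sqrt(2)/6,sqrt( 2) /6,sqrt(5 ), sqrt(13 ), sqrt( 14), sqrt(19), 19,28 , 37, 60*sqrt( 15)]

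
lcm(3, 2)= 6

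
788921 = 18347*43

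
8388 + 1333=9721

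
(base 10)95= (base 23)43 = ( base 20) 4f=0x5F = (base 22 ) 47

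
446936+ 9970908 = 10417844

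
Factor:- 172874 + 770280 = 2^1*281^1*1063^1 = 597406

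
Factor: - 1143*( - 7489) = 3^2*127^1*7489^1  =  8559927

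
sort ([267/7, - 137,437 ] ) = [ - 137,267/7,437 ] 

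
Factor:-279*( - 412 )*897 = 103108356=2^2 * 3^3*13^1 * 23^1*31^1 * 103^1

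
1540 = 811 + 729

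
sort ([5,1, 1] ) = [1, 1 , 5] 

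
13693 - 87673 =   -  73980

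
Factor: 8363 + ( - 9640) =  - 1277^1 = - 1277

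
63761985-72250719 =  - 8488734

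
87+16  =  103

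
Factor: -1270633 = -7^1 * 13^1 * 13963^1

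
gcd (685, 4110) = 685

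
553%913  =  553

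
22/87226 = 11/43613 = 0.00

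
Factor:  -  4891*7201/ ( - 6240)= 35220091/6240= 2^ ( - 5 )  *3^( - 1 )* 5^(-1)*13^( - 1 )*19^1*67^1 *73^1*379^1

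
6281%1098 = 791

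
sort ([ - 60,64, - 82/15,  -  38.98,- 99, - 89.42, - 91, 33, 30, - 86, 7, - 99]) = [ - 99,-99,-91, - 89.42,  -  86, -60,-38.98,-82/15, 7,30,33,64 ]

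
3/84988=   3/84988 = 0.00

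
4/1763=4/1763 = 0.00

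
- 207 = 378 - 585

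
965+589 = 1554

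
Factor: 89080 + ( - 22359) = 66721^1 = 66721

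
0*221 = 0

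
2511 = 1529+982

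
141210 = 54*2615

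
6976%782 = 720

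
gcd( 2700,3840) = 60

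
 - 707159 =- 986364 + 279205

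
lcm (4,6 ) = 12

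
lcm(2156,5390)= 10780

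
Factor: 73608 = 2^3 *3^1 * 3067^1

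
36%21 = 15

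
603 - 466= 137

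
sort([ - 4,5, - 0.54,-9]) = [ - 9, - 4,-0.54,  5] 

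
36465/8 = 4558 + 1/8 = 4558.12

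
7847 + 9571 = 17418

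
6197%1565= 1502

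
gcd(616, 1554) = 14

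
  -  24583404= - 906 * 27134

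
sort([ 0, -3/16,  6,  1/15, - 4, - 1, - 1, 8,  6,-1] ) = [ - 4, - 1,  -  1 , -1, -3/16,0, 1/15, 6,6,8 ]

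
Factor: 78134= 2^1 * 7^1*5581^1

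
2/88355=2/88355 =0.00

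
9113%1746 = 383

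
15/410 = 3/82 = 0.04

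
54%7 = 5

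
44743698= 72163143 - 27419445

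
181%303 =181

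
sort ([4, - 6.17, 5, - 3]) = [-6.17, - 3 , 4 , 5] 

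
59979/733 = 59979/733 = 81.83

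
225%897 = 225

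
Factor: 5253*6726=35331678 = 2^1*3^2*  17^1*19^1 * 59^1 * 103^1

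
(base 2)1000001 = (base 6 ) 145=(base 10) 65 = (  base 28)29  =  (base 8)101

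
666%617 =49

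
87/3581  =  87/3581 = 0.02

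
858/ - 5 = - 172 + 2/5= - 171.60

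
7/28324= 7/28324  =  0.00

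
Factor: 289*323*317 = 17^3* 19^1*317^1 = 29590999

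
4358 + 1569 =5927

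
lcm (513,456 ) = 4104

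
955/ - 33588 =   -  955/33588 = -0.03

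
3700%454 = 68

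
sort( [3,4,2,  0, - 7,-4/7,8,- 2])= [ - 7, - 2, - 4/7,0,2,3, 4, 8 ] 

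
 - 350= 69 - 419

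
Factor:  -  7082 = -2^1*3541^1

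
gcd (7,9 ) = 1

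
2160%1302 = 858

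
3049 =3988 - 939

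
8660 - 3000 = 5660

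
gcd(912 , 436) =4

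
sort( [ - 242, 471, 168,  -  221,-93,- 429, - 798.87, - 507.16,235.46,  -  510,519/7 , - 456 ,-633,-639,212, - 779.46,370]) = [  -  798.87 , - 779.46, - 639, - 633,-510, - 507.16,  -  456,- 429 ,  -  242, - 221, - 93,519/7,168,212,235.46, 370,471]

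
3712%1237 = 1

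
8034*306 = 2458404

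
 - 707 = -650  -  57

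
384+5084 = 5468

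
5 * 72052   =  360260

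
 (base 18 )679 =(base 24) 3ef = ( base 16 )81f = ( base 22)46b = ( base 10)2079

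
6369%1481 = 445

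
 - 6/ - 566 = 3/283  =  0.01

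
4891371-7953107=-3061736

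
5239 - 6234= - 995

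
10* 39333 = 393330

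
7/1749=7/1749 = 0.00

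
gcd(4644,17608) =4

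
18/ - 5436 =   -  1+301/302 = - 0.00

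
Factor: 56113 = 56113^1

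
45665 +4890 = 50555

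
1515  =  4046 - 2531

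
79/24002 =79/24002 = 0.00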